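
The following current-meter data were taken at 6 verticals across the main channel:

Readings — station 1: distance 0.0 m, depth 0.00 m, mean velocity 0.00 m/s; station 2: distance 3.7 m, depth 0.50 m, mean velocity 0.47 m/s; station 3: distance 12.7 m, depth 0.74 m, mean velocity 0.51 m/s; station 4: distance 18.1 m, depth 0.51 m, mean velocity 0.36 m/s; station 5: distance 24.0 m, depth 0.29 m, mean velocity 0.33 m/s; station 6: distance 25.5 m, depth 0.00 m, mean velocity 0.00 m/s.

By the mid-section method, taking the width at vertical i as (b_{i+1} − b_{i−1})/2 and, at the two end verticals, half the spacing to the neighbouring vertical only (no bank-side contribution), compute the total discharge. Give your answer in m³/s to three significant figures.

w_2 = (12.7 − 0.0)/2 = 6.35 m; q_2 = 0.47 × 0.50 × 6.35 = 1.492 m³/s
w_3 = (18.1 − 3.7)/2 = 7.2 m; q_3 = 0.51 × 0.74 × 7.2 = 2.717 m³/s
w_4 = (24.0 − 12.7)/2 = 5.65 m; q_4 = 0.36 × 0.51 × 5.65 = 1.037 m³/s
w_5 = (25.5 − 18.1)/2 = 3.7 m; q_5 = 0.33 × 0.29 × 3.7 = 0.3541 m³/s
Stations 1, 6 contribute zero (depth or velocity is 0).
Q = Σ qᵢ = 5.601 m³/s

5.60 m³/s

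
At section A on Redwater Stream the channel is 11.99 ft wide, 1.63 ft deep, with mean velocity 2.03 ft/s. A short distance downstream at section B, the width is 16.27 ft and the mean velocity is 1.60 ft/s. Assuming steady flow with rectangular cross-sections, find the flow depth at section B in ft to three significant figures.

Q = A₁V₁ = (11.99×1.63) × 2.03 = 39.67 ft³/s
d₂ = Q/(b₂ V₂) = 39.67/(16.27×1.60) = 1.524 ft

1.52 ft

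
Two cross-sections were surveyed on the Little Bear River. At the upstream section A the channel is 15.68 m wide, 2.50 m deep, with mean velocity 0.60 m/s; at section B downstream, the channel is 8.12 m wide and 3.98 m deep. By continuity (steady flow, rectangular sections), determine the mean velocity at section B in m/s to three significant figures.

Q = A₁V₁ = (15.68×2.50) × 0.60 = 23.52 m³/s
A₂ = 8.12 × 3.98 = 32.32 m²
V₂ = Q/A₂ = 23.52/32.32 = 0.7278 m/s

0.728 m/s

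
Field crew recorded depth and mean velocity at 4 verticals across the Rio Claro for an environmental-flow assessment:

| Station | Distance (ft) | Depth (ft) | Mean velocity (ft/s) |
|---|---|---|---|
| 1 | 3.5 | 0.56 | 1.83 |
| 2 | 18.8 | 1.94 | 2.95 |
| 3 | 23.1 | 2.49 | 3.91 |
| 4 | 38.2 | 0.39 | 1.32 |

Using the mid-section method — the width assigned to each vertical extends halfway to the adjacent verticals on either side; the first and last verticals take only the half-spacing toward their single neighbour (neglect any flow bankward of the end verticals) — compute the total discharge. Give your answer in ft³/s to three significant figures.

162 ft³/s

w_1 = (18.8 − 3.5)/2 = 7.65 ft; q_1 = 1.83 × 0.56 × 7.65 = 7.840 ft³/s
w_2 = (23.1 − 3.5)/2 = 9.8 ft; q_2 = 2.95 × 1.94 × 9.8 = 56.09 ft³/s
w_3 = (38.2 − 18.8)/2 = 9.7 ft; q_3 = 3.91 × 2.49 × 9.7 = 94.44 ft³/s
w_4 = (38.2 − 23.1)/2 = 7.55 ft; q_4 = 1.32 × 0.39 × 7.55 = 3.887 ft³/s
Q = Σ qᵢ = 162.3 ft³/s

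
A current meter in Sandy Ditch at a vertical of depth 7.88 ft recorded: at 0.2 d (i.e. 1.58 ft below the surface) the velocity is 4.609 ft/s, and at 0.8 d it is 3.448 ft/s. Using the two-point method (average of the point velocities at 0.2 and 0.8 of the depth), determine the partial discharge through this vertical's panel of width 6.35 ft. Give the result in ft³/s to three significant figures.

202 ft³/s

v̄ = (4.609 + 3.448) / 2 = 4.029 ft/s
q = v̄ × d × w = 4.029 × 7.88 × 6.35 = 201.6 ft³/s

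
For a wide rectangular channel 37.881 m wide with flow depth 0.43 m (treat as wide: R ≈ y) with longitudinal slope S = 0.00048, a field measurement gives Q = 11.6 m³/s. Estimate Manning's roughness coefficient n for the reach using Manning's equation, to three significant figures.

A = b·y = 37.881 × 0.43 = 16.29 m²
Wide channel: R ≈ y = 0.43 m
n = (1/Q)·A·R^(2/3)·S^(1/2) = (1/11.6) × 16.29 × 0.5697 × 0.02191 = 0.01753

0.0175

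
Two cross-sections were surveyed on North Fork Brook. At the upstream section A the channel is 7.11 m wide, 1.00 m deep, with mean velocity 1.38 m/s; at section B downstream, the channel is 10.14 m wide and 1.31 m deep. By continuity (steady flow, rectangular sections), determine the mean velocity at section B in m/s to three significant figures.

Q = A₁V₁ = (7.11×1.00) × 1.38 = 9.812 m³/s
A₂ = 10.14 × 1.31 = 13.28 m²
V₂ = Q/A₂ = 9.812/13.28 = 0.7387 m/s

0.739 m/s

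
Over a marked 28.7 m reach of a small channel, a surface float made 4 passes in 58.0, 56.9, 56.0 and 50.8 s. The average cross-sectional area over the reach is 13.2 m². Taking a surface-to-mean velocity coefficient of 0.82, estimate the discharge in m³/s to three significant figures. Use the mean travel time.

t̄ = (58.0 + 56.9 + 56.0 + 50.8) / 4 = 55.425 s
v_surface = L / t̄ = 28.7 / 55.425 = 0.5178 m/s
v_mean = 0.82 × 0.5178 = 0.4246 m/s
Q = A × v_mean = 13.2 × 0.4246 = 5.605 m³/s

5.60 m³/s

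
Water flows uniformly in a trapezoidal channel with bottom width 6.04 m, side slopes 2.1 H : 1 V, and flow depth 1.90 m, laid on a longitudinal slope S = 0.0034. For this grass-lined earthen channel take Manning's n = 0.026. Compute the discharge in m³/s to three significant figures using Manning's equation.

50.4 m³/s

A = (b + z·y)·y = (6.04 + 2.1×1.90)×1.90 = 19.06 m²
P = b + 2y√(1+z²) = 6.04 + 2×1.90×√(1+2.1²) = 14.88 m
R = A/P = 19.06/14.88 = 1.281 m
Q = (1/n)·A·R^(2/3)·S^(1/2) = (1/0.026) × 19.06 × 1.281^(2/3) × 0.0034^(1/2) = 50.41 m³/s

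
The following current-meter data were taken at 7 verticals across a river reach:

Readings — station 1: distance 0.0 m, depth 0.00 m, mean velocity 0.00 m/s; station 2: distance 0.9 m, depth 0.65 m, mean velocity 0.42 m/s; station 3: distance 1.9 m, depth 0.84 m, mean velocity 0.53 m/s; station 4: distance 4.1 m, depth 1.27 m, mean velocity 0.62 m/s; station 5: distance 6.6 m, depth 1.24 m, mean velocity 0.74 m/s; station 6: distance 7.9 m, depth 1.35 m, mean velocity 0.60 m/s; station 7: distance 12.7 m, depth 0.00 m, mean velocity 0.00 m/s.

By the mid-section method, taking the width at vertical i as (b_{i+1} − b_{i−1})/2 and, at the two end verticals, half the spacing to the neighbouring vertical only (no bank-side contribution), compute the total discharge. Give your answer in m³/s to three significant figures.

7.04 m³/s

w_2 = (1.9 − 0.0)/2 = 0.95 m; q_2 = 0.42 × 0.65 × 0.95 = 0.2594 m³/s
w_3 = (4.1 − 0.9)/2 = 1.6 m; q_3 = 0.53 × 0.84 × 1.6 = 0.7123 m³/s
w_4 = (6.6 − 1.9)/2 = 2.35 m; q_4 = 0.62 × 1.27 × 2.35 = 1.850 m³/s
w_5 = (7.9 − 4.1)/2 = 1.9 m; q_5 = 0.74 × 1.24 × 1.9 = 1.743 m³/s
w_6 = (12.7 − 6.6)/2 = 3.05 m; q_6 = 0.60 × 1.35 × 3.05 = 2.471 m³/s
Stations 1, 7 contribute zero (depth or velocity is 0).
Q = Σ qᵢ = 7.036 m³/s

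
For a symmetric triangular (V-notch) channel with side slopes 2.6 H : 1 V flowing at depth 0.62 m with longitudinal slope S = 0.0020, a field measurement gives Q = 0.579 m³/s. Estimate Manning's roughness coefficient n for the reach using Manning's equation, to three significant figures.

A = z·y² = 2.6×0.62² = 0.9994 m²
P = 2y√(1+z²) = 2×0.62×√(1+2.6²) = 3.454 m
R = A/P = 0.9994/3.454 = 0.2893 m
n = (1/Q)·A·R^(2/3)·S^(1/2) = (1/0.579) × 0.9994 × 0.4375 × 0.04472 = 0.03377

0.0338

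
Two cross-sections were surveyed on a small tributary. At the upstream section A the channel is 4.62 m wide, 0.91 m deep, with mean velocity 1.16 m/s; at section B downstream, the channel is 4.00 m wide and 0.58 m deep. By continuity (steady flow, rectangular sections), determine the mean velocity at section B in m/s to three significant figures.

Q = A₁V₁ = (4.62×0.91) × 1.16 = 4.877 m³/s
A₂ = 4.00 × 0.58 = 2.320 m²
V₂ = Q/A₂ = 4.877/2.320 = 2.102 m/s

2.10 m/s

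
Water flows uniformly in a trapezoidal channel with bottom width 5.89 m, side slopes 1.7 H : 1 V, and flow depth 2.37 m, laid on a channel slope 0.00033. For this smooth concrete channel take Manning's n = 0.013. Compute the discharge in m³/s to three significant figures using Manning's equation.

A = (b + z·y)·y = (5.89 + 1.7×2.37)×2.37 = 23.51 m²
P = b + 2y√(1+z²) = 5.89 + 2×2.37×√(1+1.7²) = 15.24 m
R = A/P = 23.51/15.24 = 1.543 m
Q = (1/n)·A·R^(2/3)·S^(1/2) = (1/0.013) × 23.51 × 1.543^(2/3) × 0.00033^(1/2) = 43.86 m³/s

43.9 m³/s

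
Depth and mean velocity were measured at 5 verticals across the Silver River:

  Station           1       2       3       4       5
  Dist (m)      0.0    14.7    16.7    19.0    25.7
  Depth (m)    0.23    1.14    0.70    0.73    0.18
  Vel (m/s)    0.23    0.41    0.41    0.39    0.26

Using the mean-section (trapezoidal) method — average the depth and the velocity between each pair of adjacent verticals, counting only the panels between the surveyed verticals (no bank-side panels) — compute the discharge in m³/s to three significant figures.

Panel 1-2: Δb = 14.7 m, d̄ = (0.23+1.14)/2 = 0.685, v̄ = (0.23+0.41)/2 = 0.32 → q = 14.7×0.685×0.32 = 3.222 m³/s
Panel 2-3: Δb = 2 m, d̄ = (1.14+0.70)/2 = 0.92, v̄ = (0.41+0.41)/2 = 0.41 → q = 2×0.92×0.41 = 0.7544 m³/s
Panel 3-4: Δb = 2.3 m, d̄ = (0.70+0.73)/2 = 0.715, v̄ = (0.41+0.39)/2 = 0.4 → q = 2.3×0.715×0.4 = 0.6578 m³/s
Panel 4-5: Δb = 6.7 m, d̄ = (0.73+0.18)/2 = 0.455, v̄ = (0.39+0.26)/2 = 0.325 → q = 6.7×0.455×0.325 = 0.9908 m³/s
Q = Σ q = 5.625 m³/s

5.63 m³/s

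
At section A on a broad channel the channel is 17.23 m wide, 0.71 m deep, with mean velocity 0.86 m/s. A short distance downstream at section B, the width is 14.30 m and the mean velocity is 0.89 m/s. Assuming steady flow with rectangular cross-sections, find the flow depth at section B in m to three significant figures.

Q = A₁V₁ = (17.23×0.71) × 0.86 = 10.52 m³/s
d₂ = Q/(b₂ V₂) = 10.52/(14.30×0.89) = 0.8266 m

0.827 m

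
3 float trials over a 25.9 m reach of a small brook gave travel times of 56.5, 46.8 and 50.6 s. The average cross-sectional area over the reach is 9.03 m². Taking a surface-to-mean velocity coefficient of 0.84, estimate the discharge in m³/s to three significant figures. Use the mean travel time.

t̄ = (56.5 + 46.8 + 50.6) / 3 = 51.3 s
v_surface = L / t̄ = 25.9 / 51.3 = 0.5049 m/s
v_mean = 0.84 × 0.5049 = 0.4241 m/s
Q = A × v_mean = 9.03 × 0.4241 = 3.830 m³/s

3.83 m³/s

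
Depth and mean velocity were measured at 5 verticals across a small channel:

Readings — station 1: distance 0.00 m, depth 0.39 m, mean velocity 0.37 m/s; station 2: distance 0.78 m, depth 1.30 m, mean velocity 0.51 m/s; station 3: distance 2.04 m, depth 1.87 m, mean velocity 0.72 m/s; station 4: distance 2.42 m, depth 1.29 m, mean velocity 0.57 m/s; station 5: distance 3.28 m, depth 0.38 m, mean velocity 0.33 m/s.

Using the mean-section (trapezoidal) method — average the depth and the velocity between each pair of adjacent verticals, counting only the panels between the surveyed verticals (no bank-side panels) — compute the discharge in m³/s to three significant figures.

Panel 1-2: Δb = 0.78 m, d̄ = (0.39+1.30)/2 = 0.845, v̄ = (0.37+0.51)/2 = 0.44 → q = 0.78×0.845×0.44 = 0.2900 m³/s
Panel 2-3: Δb = 1.26 m, d̄ = (1.30+1.87)/2 = 1.585, v̄ = (0.51+0.72)/2 = 0.615 → q = 1.26×1.585×0.615 = 1.228 m³/s
Panel 3-4: Δb = 0.38 m, d̄ = (1.87+1.29)/2 = 1.58, v̄ = (0.72+0.57)/2 = 0.645 → q = 0.38×1.58×0.645 = 0.3873 m³/s
Panel 4-5: Δb = 0.86 m, d̄ = (1.29+0.38)/2 = 0.835, v̄ = (0.57+0.33)/2 = 0.45 → q = 0.86×0.835×0.45 = 0.3231 m³/s
Q = Σ q = 2.229 m³/s

2.23 m³/s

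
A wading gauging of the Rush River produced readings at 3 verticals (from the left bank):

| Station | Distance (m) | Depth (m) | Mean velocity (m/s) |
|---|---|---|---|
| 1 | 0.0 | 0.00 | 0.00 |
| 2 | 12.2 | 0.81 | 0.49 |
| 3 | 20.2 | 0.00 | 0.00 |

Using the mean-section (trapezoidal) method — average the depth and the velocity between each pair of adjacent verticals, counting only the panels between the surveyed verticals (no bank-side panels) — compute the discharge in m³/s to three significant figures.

Panel 1-2: Δb = 12.2 m, d̄ = (0.00+0.81)/2 = 0.405, v̄ = (0.00+0.49)/2 = 0.245 → q = 12.2×0.405×0.245 = 1.211 m³/s
Panel 2-3: Δb = 8 m, d̄ = (0.81+0.00)/2 = 0.405, v̄ = (0.49+0.00)/2 = 0.245 → q = 8×0.405×0.245 = 0.7938 m³/s
Q = Σ q = 2.004 m³/s

2.00 m³/s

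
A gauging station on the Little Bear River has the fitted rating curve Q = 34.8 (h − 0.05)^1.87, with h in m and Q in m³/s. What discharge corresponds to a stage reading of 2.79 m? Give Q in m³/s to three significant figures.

Q = 34.8 × (2.79 − 0.05)^1.87 = 34.8 × 2.74^1.87 = 229.2 m³/s

229 m³/s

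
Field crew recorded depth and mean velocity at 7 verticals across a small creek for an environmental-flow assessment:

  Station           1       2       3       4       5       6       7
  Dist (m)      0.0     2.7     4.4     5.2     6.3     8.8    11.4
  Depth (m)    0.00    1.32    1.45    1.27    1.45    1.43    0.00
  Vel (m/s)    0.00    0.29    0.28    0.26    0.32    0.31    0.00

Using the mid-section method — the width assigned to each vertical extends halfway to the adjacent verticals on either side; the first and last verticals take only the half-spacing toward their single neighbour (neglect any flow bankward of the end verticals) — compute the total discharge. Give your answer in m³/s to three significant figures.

3.63 m³/s

w_2 = (4.4 − 0.0)/2 = 2.2 m; q_2 = 0.29 × 1.32 × 2.2 = 0.8422 m³/s
w_3 = (5.2 − 2.7)/2 = 1.25 m; q_3 = 0.28 × 1.45 × 1.25 = 0.5075 m³/s
w_4 = (6.3 − 4.4)/2 = 0.95 m; q_4 = 0.26 × 1.27 × 0.95 = 0.3137 m³/s
w_5 = (8.8 − 5.2)/2 = 1.8 m; q_5 = 0.32 × 1.45 × 1.8 = 0.8352 m³/s
w_6 = (11.4 − 6.3)/2 = 2.55 m; q_6 = 0.31 × 1.43 × 2.55 = 1.130 m³/s
Stations 1, 7 contribute zero (depth or velocity is 0).
Q = Σ qᵢ = 3.629 m³/s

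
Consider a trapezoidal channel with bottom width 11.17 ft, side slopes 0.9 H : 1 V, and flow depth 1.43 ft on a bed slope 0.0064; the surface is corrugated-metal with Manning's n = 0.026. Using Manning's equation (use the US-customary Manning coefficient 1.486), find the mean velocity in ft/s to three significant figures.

A = (b + z·y)·y = (11.17 + 0.9×1.43)×1.43 = 17.81 ft²
P = b + 2y√(1+z²) = 11.17 + 2×1.43×√(1+0.9²) = 15.02 ft
R = A/P = 17.81/15.02 = 1.186 ft
Q = (1.486/n)·A·R^(2/3)·S^(1/2) = (1.486/0.026) × 17.81 × 1.186^(2/3) × 0.0064^(1/2) = 91.27 ft³/s
V = Q/A = 91.27/17.81 = 5.123 ft/s

5.12 ft/s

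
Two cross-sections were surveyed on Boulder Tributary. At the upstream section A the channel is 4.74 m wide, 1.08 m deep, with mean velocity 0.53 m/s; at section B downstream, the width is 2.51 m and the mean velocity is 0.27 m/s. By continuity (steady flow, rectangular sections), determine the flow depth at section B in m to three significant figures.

4.00 m

Q = A₁V₁ = (4.74×1.08) × 0.53 = 2.713 m³/s
d₂ = Q/(b₂ V₂) = 2.713/(2.51×0.27) = 4.004 m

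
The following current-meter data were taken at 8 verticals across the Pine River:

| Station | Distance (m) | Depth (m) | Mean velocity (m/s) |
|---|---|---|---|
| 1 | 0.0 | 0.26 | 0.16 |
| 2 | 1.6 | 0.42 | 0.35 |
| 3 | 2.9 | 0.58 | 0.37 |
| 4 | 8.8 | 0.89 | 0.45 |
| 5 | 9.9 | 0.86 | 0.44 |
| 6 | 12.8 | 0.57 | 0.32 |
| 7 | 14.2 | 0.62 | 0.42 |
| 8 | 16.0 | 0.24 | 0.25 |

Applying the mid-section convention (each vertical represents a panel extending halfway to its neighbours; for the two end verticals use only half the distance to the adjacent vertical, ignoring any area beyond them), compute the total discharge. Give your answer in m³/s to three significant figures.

4.04 m³/s

w_1 = (1.6 − 0.0)/2 = 0.8 m; q_1 = 0.16 × 0.26 × 0.8 = 0.03328 m³/s
w_2 = (2.9 − 0.0)/2 = 1.45 m; q_2 = 0.35 × 0.42 × 1.45 = 0.2132 m³/s
w_3 = (8.8 − 1.6)/2 = 3.6 m; q_3 = 0.37 × 0.58 × 3.6 = 0.7726 m³/s
w_4 = (9.9 − 2.9)/2 = 3.5 m; q_4 = 0.45 × 0.89 × 3.5 = 1.402 m³/s
w_5 = (12.8 − 8.8)/2 = 2 m; q_5 = 0.44 × 0.86 × 2 = 0.7568 m³/s
w_6 = (14.2 − 9.9)/2 = 2.15 m; q_6 = 0.32 × 0.57 × 2.15 = 0.3922 m³/s
w_7 = (16.0 − 12.8)/2 = 1.6 m; q_7 = 0.42 × 0.62 × 1.6 = 0.4166 m³/s
w_8 = (16.0 − 14.2)/2 = 0.9 m; q_8 = 0.25 × 0.24 × 0.9 = 0.05400 m³/s
Q = Σ qᵢ = 4.040 m³/s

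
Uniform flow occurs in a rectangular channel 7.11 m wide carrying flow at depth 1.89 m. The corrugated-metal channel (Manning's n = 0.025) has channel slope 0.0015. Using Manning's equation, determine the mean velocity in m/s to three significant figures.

1.78 m/s

A = b·y = 7.11 × 1.89 = 13.44 m²
P = b + 2y = 7.11 + 2×1.89 = 10.89 m
R = A/P = 13.44/10.89 = 1.234 m
Q = (1/n)·A·R^(2/3)·S^(1/2) = (1/0.025) × 13.44 × 1.234^(2/3) × 0.0015^(1/2) = 23.95 m³/s
V = Q/A = 23.95/13.44 = 1.782 m/s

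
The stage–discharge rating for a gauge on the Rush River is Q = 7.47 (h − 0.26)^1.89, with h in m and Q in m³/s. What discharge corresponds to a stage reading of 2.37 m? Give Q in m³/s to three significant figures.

30.6 m³/s

Q = 7.47 × (2.37 − 0.26)^1.89 = 7.47 × 2.11^1.89 = 30.63 m³/s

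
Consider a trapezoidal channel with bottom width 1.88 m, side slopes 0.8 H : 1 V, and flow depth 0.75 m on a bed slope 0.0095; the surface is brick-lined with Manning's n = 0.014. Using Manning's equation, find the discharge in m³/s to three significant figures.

8.04 m³/s

A = (b + z·y)·y = (1.88 + 0.8×0.75)×0.75 = 1.860 m²
P = b + 2y√(1+z²) = 1.88 + 2×0.75×√(1+0.8²) = 3.801 m
R = A/P = 1.860/3.801 = 0.4894 m
Q = (1/n)·A·R^(2/3)·S^(1/2) = (1/0.014) × 1.860 × 0.4894^(2/3) × 0.0095^(1/2) = 8.041 m³/s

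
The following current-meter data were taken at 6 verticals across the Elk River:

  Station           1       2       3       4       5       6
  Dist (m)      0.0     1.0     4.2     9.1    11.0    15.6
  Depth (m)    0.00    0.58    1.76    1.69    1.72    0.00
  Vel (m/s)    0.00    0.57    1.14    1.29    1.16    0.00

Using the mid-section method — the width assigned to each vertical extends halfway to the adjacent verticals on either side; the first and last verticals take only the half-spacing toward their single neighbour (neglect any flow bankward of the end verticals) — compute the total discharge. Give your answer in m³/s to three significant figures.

22.7 m³/s

w_2 = (4.2 − 0.0)/2 = 2.1 m; q_2 = 0.57 × 0.58 × 2.1 = 0.6943 m³/s
w_3 = (9.1 − 1.0)/2 = 4.05 m; q_3 = 1.14 × 1.76 × 4.05 = 8.126 m³/s
w_4 = (11.0 − 4.2)/2 = 3.4 m; q_4 = 1.29 × 1.69 × 3.4 = 7.412 m³/s
w_5 = (15.6 − 9.1)/2 = 3.25 m; q_5 = 1.16 × 1.72 × 3.25 = 6.484 m³/s
Stations 1, 6 contribute zero (depth or velocity is 0).
Q = Σ qᵢ = 22.72 m³/s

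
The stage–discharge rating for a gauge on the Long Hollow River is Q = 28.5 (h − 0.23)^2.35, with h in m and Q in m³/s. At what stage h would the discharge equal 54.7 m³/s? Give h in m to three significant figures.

1.55 m

h − h₀ = (Q/C)^(1/b) = (54.7/28.5)^(1/2.35) = 1.320 m
h = 0.23 + 1.320 = 1.550 m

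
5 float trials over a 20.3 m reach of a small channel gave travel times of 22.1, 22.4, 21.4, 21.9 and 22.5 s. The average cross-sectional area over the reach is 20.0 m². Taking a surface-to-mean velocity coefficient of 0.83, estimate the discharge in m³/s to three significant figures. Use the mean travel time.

t̄ = (22.1 + 22.4 + 21.4 + 21.9 + 22.5) / 5 = 22.06 s
v_surface = L / t̄ = 20.3 / 22.06 = 0.9202 m/s
v_mean = 0.83 × 0.9202 = 0.7638 m/s
Q = A × v_mean = 20.0 × 0.7638 = 15.28 m³/s

15.3 m³/s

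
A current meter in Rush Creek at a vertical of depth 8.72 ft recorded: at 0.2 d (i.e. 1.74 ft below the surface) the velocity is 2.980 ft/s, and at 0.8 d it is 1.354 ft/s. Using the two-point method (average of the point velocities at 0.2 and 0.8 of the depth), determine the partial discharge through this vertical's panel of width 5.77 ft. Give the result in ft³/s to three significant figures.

v̄ = (2.980 + 1.354) / 2 = 2.167 ft/s
q = v̄ × d × w = 2.167 × 8.72 × 5.77 = 109.0 ft³/s

109 ft³/s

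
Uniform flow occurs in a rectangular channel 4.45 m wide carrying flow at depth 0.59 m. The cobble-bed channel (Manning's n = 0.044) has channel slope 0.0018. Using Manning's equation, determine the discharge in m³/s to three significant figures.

A = b·y = 4.45 × 0.59 = 2.626 m²
P = b + 2y = 4.45 + 2×0.59 = 5.630 m
R = A/P = 2.626/5.630 = 0.4663 m
Q = (1/n)·A·R^(2/3)·S^(1/2) = (1/0.044) × 2.626 × 0.4663^(2/3) × 0.0018^(1/2) = 1.522 m³/s

1.52 m³/s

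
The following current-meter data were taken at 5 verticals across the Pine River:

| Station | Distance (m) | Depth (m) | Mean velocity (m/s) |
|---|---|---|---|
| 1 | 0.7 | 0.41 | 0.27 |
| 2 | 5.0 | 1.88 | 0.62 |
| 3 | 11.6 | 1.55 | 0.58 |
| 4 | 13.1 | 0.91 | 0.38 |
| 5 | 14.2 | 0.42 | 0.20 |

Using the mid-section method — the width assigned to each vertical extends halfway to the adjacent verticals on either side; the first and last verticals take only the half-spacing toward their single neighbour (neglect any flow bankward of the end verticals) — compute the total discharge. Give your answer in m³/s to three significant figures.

10.7 m³/s

w_1 = (5.0 − 0.7)/2 = 2.15 m; q_1 = 0.27 × 0.41 × 2.15 = 0.2380 m³/s
w_2 = (11.6 − 0.7)/2 = 5.45 m; q_2 = 0.62 × 1.88 × 5.45 = 6.353 m³/s
w_3 = (13.1 − 5.0)/2 = 4.05 m; q_3 = 0.58 × 1.55 × 4.05 = 3.641 m³/s
w_4 = (14.2 − 11.6)/2 = 1.3 m; q_4 = 0.38 × 0.91 × 1.3 = 0.4495 m³/s
w_5 = (14.2 − 13.1)/2 = 0.55 m; q_5 = 0.20 × 0.42 × 0.55 = 0.04620 m³/s
Q = Σ qᵢ = 10.73 m³/s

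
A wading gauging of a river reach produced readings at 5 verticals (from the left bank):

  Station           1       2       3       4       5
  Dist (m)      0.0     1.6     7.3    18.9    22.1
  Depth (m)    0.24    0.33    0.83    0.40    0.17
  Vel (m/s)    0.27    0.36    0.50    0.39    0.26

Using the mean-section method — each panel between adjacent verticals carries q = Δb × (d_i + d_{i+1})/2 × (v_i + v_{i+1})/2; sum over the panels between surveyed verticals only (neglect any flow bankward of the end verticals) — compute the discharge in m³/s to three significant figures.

Panel 1-2: Δb = 1.6 m, d̄ = (0.24+0.33)/2 = 0.285, v̄ = (0.27+0.36)/2 = 0.315 → q = 1.6×0.285×0.315 = 0.1436 m³/s
Panel 2-3: Δb = 5.7 m, d̄ = (0.33+0.83)/2 = 0.58, v̄ = (0.36+0.50)/2 = 0.43 → q = 5.7×0.58×0.43 = 1.422 m³/s
Panel 3-4: Δb = 11.6 m, d̄ = (0.83+0.40)/2 = 0.615, v̄ = (0.50+0.39)/2 = 0.445 → q = 11.6×0.615×0.445 = 3.175 m³/s
Panel 4-5: Δb = 3.2 m, d̄ = (0.40+0.17)/2 = 0.285, v̄ = (0.39+0.26)/2 = 0.325 → q = 3.2×0.285×0.325 = 0.2964 m³/s
Q = Σ q = 5.036 m³/s

5.04 m³/s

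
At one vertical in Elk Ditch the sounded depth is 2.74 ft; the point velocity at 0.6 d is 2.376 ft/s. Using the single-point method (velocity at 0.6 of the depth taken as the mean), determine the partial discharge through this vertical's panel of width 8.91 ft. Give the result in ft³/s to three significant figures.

v̄ = v₀.₆ = 2.376 ft/s
q = v̄ × d × w = 2.376 × 2.74 × 8.91 = 58.01 ft³/s

58.0 ft³/s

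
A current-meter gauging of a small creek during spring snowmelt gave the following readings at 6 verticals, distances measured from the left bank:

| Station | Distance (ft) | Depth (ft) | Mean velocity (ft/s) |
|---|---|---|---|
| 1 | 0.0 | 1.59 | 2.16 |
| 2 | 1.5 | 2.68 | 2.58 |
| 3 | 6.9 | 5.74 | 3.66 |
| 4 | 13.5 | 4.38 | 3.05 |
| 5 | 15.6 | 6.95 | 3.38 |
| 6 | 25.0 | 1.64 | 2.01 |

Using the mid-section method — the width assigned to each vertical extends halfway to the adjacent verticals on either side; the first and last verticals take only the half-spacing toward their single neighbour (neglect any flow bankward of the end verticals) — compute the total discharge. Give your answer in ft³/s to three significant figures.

361 ft³/s

w_1 = (1.5 − 0.0)/2 = 0.75 ft; q_1 = 2.16 × 1.59 × 0.75 = 2.576 ft³/s
w_2 = (6.9 − 0.0)/2 = 3.45 ft; q_2 = 2.58 × 2.68 × 3.45 = 23.85 ft³/s
w_3 = (13.5 − 1.5)/2 = 6 ft; q_3 = 3.66 × 5.74 × 6 = 126.1 ft³/s
w_4 = (15.6 − 6.9)/2 = 4.35 ft; q_4 = 3.05 × 4.38 × 4.35 = 58.11 ft³/s
w_5 = (25.0 − 13.5)/2 = 5.75 ft; q_5 = 3.38 × 6.95 × 5.75 = 135.1 ft³/s
w_6 = (25.0 − 15.6)/2 = 4.7 ft; q_6 = 2.01 × 1.64 × 4.7 = 15.49 ft³/s
Q = Σ qᵢ = 361.2 ft³/s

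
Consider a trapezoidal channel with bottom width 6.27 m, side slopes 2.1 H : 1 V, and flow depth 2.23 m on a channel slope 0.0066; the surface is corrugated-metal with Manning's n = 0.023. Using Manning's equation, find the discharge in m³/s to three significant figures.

111 m³/s

A = (b + z·y)·y = (6.27 + 2.1×2.23)×2.23 = 24.43 m²
P = b + 2y√(1+z²) = 6.27 + 2×2.23×√(1+2.1²) = 16.64 m
R = A/P = 24.43/16.64 = 1.468 m
Q = (1/n)·A·R^(2/3)·S^(1/2) = (1/0.023) × 24.43 × 1.468^(2/3) × 0.0066^(1/2) = 111.4 m³/s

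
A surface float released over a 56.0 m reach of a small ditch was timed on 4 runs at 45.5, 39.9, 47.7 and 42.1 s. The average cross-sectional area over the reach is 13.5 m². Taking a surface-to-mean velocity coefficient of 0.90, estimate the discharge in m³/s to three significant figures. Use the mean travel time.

15.5 m³/s

t̄ = (45.5 + 39.9 + 47.7 + 42.1) / 4 = 43.8 s
v_surface = L / t̄ = 56.0 / 43.8 = 1.279 m/s
v_mean = 0.90 × 1.279 = 1.151 m/s
Q = A × v_mean = 13.5 × 1.151 = 15.53 m³/s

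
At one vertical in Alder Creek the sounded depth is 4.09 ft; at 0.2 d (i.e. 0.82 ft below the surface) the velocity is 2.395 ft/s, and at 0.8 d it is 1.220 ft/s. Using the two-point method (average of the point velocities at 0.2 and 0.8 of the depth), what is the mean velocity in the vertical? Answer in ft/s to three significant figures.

1.81 ft/s

v̄ = (2.395 + 1.220) / 2 = 1.808 ft/s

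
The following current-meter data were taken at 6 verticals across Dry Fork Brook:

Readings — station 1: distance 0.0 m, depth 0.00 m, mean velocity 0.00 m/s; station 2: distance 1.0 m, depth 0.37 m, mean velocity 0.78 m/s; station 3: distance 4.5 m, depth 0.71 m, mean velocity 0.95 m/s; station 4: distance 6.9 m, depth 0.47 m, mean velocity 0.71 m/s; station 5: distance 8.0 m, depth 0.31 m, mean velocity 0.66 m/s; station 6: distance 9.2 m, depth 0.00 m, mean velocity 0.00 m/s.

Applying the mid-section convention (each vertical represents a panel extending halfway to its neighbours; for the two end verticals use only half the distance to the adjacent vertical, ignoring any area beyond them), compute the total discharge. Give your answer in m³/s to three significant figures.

3.46 m³/s

w_2 = (4.5 − 0.0)/2 = 2.25 m; q_2 = 0.78 × 0.37 × 2.25 = 0.6494 m³/s
w_3 = (6.9 − 1.0)/2 = 2.95 m; q_3 = 0.95 × 0.71 × 2.95 = 1.990 m³/s
w_4 = (8.0 − 4.5)/2 = 1.75 m; q_4 = 0.71 × 0.47 × 1.75 = 0.5840 m³/s
w_5 = (9.2 − 6.9)/2 = 1.15 m; q_5 = 0.66 × 0.31 × 1.15 = 0.2353 m³/s
Stations 1, 6 contribute zero (depth or velocity is 0).
Q = Σ qᵢ = 3.458 m³/s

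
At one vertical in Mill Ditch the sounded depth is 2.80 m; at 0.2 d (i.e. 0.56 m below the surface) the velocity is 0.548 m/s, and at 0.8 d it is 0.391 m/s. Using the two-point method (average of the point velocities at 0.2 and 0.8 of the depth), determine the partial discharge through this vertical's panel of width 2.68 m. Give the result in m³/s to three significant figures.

v̄ = (0.548 + 0.391) / 2 = 0.4695 m/s
q = v̄ × d × w = 0.4695 × 2.80 × 2.68 = 3.523 m³/s

3.52 m³/s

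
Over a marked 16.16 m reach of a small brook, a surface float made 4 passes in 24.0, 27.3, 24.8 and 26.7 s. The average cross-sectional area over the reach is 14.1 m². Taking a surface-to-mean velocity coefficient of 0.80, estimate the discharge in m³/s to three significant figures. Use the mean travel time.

t̄ = (24.0 + 27.3 + 24.8 + 26.7) / 4 = 25.7 s
v_surface = L / t̄ = 16.16 / 25.7 = 0.6288 m/s
v_mean = 0.80 × 0.6288 = 0.5030 m/s
Q = A × v_mean = 14.1 × 0.5030 = 7.093 m³/s

7.09 m³/s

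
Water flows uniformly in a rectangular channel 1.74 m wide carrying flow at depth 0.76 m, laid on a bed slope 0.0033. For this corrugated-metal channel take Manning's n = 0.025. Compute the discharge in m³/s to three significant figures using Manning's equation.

1.67 m³/s

A = b·y = 1.74 × 0.76 = 1.322 m²
P = b + 2y = 1.74 + 2×0.76 = 3.260 m
R = A/P = 1.322/3.260 = 0.4056 m
Q = (1/n)·A·R^(2/3)·S^(1/2) = (1/0.025) × 1.322 × 0.4056^(2/3) × 0.0033^(1/2) = 1.665 m³/s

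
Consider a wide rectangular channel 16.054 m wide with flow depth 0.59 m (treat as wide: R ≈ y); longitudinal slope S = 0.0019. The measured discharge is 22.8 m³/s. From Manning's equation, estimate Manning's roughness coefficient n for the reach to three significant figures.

A = b·y = 16.054 × 0.59 = 9.472 m²
Wide channel: R ≈ y = 0.59 m
n = (1/Q)·A·R^(2/3)·S^(1/2) = (1/22.8) × 9.472 × 0.7035 × 0.04359 = 0.01274

0.0127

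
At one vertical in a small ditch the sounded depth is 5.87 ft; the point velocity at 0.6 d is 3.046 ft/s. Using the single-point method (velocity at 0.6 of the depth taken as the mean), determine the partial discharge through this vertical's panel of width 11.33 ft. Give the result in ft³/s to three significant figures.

v̄ = v₀.₆ = 3.046 ft/s
q = v̄ × d × w = 3.046 × 5.87 × 11.33 = 202.6 ft³/s

203 ft³/s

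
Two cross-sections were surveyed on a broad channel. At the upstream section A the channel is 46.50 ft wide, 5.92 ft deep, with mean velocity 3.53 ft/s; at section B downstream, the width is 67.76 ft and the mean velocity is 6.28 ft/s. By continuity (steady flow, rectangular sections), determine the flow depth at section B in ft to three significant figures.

Q = A₁V₁ = (46.50×5.92) × 3.53 = 971.7 ft³/s
d₂ = Q/(b₂ V₂) = 971.7/(67.76×6.28) = 2.284 ft

2.28 ft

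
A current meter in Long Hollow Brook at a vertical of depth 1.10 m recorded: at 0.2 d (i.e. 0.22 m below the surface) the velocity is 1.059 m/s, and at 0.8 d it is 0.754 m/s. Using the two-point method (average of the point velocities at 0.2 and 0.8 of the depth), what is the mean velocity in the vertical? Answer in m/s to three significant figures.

v̄ = (1.059 + 0.754) / 2 = 0.9065 m/s

0.907 m/s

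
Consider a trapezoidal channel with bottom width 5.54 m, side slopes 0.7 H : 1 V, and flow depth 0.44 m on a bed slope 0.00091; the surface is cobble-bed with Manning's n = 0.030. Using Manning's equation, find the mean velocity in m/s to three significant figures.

A = (b + z·y)·y = (5.54 + 0.7×0.44)×0.44 = 2.573 m²
P = b + 2y√(1+z²) = 5.54 + 2×0.44×√(1+0.7²) = 6.614 m
R = A/P = 2.573/6.614 = 0.3890 m
Q = (1/n)·A·R^(2/3)·S^(1/2) = (1/0.030) × 2.573 × 0.3890^(2/3) × 0.00091^(1/2) = 1.379 m³/s
V = Q/A = 1.379/2.573 = 0.5359 m/s

0.536 m/s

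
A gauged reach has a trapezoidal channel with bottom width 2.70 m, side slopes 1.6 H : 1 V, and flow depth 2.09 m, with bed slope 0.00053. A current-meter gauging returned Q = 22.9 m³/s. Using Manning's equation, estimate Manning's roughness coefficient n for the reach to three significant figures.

0.0143

A = (b + z·y)·y = (2.70 + 1.6×2.09)×2.09 = 12.63 m²
P = b + 2y√(1+z²) = 2.70 + 2×2.09×√(1+1.6²) = 10.59 m
R = A/P = 12.63/10.59 = 1.193 m
n = (1/Q)·A·R^(2/3)·S^(1/2) = (1/22.9) × 12.63 × 1.125 × 0.02302 = 0.01429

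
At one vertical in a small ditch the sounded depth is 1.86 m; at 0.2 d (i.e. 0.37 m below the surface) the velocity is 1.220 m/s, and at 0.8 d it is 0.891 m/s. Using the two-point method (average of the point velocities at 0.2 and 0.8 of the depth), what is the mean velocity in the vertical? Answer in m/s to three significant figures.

v̄ = (1.220 + 0.891) / 2 = 1.056 m/s

1.06 m/s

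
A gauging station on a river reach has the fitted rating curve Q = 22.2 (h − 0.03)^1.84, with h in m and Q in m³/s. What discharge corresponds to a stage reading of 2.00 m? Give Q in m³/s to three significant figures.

Q = 22.2 × (2.00 − 0.03)^1.84 = 22.2 × 1.97^1.84 = 77.30 m³/s

77.3 m³/s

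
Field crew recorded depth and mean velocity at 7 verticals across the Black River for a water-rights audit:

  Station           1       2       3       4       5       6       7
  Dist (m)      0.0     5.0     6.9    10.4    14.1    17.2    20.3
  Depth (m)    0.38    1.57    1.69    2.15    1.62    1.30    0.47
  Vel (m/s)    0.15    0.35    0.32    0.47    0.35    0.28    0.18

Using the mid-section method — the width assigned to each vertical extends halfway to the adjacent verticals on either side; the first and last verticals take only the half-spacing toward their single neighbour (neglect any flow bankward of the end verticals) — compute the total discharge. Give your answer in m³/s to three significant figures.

w_1 = (5.0 − 0.0)/2 = 2.5 m; q_1 = 0.15 × 0.38 × 2.5 = 0.1425 m³/s
w_2 = (6.9 − 0.0)/2 = 3.45 m; q_2 = 0.35 × 1.57 × 3.45 = 1.896 m³/s
w_3 = (10.4 − 5.0)/2 = 2.7 m; q_3 = 0.32 × 1.69 × 2.7 = 1.460 m³/s
w_4 = (14.1 − 6.9)/2 = 3.6 m; q_4 = 0.47 × 2.15 × 3.6 = 3.638 m³/s
w_5 = (17.2 − 10.4)/2 = 3.4 m; q_5 = 0.35 × 1.62 × 3.4 = 1.928 m³/s
w_6 = (20.3 − 14.1)/2 = 3.1 m; q_6 = 0.28 × 1.30 × 3.1 = 1.128 m³/s
w_7 = (20.3 − 17.2)/2 = 1.55 m; q_7 = 0.18 × 0.47 × 1.55 = 0.1311 m³/s
Q = Σ qᵢ = 10.32 m³/s

10.3 m³/s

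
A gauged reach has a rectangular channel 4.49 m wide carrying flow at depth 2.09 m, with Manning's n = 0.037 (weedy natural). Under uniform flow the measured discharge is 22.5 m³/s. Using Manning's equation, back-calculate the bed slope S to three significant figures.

A = b·y = 4.49 × 2.09 = 9.384 m²
P = b + 2y = 4.49 + 2×2.09 = 8.670 m
R = A/P = 9.384/8.670 = 1.082 m
S = (Q·n / (1·A·R^(2/3)))² = (22.5×0.037 / (1×9.384×1.054))² = 0.007082

0.00708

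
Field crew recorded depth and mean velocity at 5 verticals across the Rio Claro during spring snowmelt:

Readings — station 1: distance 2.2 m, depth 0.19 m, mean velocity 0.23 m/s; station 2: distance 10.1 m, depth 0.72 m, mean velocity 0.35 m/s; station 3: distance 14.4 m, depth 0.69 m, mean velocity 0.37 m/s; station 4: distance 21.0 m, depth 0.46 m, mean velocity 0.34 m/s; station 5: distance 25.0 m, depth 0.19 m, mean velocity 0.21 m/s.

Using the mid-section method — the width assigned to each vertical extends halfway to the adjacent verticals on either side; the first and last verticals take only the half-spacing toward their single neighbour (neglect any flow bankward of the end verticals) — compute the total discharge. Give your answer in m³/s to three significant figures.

w_1 = (10.1 − 2.2)/2 = 3.95 m; q_1 = 0.23 × 0.19 × 3.95 = 0.1726 m³/s
w_2 = (14.4 − 2.2)/2 = 6.1 m; q_2 = 0.35 × 0.72 × 6.1 = 1.537 m³/s
w_3 = (21.0 − 10.1)/2 = 5.45 m; q_3 = 0.37 × 0.69 × 5.45 = 1.391 m³/s
w_4 = (25.0 − 14.4)/2 = 5.3 m; q_4 = 0.34 × 0.46 × 5.3 = 0.8289 m³/s
w_5 = (25.0 − 21.0)/2 = 2 m; q_5 = 0.21 × 0.19 × 2 = 0.07980 m³/s
Q = Σ qᵢ = 4.010 m³/s

4.01 m³/s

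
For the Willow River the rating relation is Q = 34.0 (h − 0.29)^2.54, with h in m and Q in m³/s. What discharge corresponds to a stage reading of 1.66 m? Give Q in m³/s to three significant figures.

Q = 34.0 × (1.66 − 0.29)^2.54 = 34.0 × 1.37^2.54 = 75.64 m³/s

75.6 m³/s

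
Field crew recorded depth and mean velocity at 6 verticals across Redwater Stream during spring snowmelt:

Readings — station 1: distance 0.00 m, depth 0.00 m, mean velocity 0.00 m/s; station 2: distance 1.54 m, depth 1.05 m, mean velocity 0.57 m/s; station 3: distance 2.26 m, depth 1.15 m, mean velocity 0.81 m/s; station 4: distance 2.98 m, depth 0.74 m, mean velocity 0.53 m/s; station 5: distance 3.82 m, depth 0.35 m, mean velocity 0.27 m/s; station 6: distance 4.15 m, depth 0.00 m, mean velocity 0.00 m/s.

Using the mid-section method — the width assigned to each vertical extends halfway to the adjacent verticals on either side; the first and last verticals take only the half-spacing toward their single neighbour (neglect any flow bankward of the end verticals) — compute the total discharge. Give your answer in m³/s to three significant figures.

1.71 m³/s

w_2 = (2.26 − 0.00)/2 = 1.13 m; q_2 = 0.57 × 1.05 × 1.13 = 0.6763 m³/s
w_3 = (2.98 − 1.54)/2 = 0.72 m; q_3 = 0.81 × 1.15 × 0.72 = 0.6707 m³/s
w_4 = (3.82 − 2.26)/2 = 0.78 m; q_4 = 0.53 × 0.74 × 0.78 = 0.3059 m³/s
w_5 = (4.15 − 2.98)/2 = 0.585 m; q_5 = 0.27 × 0.35 × 0.585 = 0.05528 m³/s
Stations 1, 6 contribute zero (depth or velocity is 0).
Q = Σ qᵢ = 1.708 m³/s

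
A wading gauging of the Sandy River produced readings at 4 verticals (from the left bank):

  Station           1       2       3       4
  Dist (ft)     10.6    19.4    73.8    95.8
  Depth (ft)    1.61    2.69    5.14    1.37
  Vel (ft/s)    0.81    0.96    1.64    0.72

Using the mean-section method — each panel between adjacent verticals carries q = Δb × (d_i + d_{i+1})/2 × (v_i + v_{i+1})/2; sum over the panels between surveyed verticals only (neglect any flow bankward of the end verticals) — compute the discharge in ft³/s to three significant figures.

378 ft³/s

Panel 1-2: Δb = 8.8 ft, d̄ = (1.61+2.69)/2 = 2.15, v̄ = (0.81+0.96)/2 = 0.885 → q = 8.8×2.15×0.885 = 16.74 ft³/s
Panel 2-3: Δb = 54.4 ft, d̄ = (2.69+5.14)/2 = 3.915, v̄ = (0.96+1.64)/2 = 1.3 → q = 54.4×3.915×1.3 = 276.9 ft³/s
Panel 3-4: Δb = 22 ft, d̄ = (5.14+1.37)/2 = 3.255, v̄ = (1.64+0.72)/2 = 1.18 → q = 22×3.255×1.18 = 84.50 ft³/s
Q = Σ q = 378.1 ft³/s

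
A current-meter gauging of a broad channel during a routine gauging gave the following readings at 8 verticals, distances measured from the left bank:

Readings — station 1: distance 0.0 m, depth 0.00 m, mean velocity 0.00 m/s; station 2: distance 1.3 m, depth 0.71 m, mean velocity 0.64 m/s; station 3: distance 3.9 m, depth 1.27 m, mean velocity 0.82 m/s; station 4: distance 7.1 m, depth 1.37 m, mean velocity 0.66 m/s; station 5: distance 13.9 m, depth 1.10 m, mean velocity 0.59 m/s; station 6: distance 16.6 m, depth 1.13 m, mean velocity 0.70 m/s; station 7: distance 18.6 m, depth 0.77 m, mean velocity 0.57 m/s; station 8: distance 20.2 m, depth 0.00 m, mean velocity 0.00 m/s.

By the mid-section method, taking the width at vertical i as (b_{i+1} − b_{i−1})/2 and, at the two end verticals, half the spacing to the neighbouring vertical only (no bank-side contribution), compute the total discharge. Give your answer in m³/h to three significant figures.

51000 m³/h

w_2 = (3.9 − 0.0)/2 = 1.95 m; q_2 = 0.64 × 0.71 × 1.95 = 0.8861 m³/s
w_3 = (7.1 − 1.3)/2 = 2.9 m; q_3 = 0.82 × 1.27 × 2.9 = 3.020 m³/s
w_4 = (13.9 − 3.9)/2 = 5 m; q_4 = 0.66 × 1.37 × 5 = 4.521 m³/s
w_5 = (16.6 − 7.1)/2 = 4.75 m; q_5 = 0.59 × 1.10 × 4.75 = 3.083 m³/s
w_6 = (18.6 − 13.9)/2 = 2.35 m; q_6 = 0.70 × 1.13 × 2.35 = 1.859 m³/s
w_7 = (20.2 − 16.6)/2 = 1.8 m; q_7 = 0.57 × 0.77 × 1.8 = 0.7900 m³/s
Stations 1, 8 contribute zero (depth or velocity is 0).
Q = Σ qᵢ = 14.16 m³/s
= 14.16 × 3600 = 50970 m³/h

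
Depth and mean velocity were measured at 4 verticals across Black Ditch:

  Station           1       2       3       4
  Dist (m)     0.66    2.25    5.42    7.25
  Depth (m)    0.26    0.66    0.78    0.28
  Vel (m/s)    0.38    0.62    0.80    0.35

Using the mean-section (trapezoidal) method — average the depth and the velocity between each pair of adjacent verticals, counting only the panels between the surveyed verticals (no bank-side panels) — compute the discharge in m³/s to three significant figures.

2.54 m³/s

Panel 1-2: Δb = 1.59 m, d̄ = (0.26+0.66)/2 = 0.46, v̄ = (0.38+0.62)/2 = 0.5 → q = 1.59×0.46×0.5 = 0.3657 m³/s
Panel 2-3: Δb = 3.17 m, d̄ = (0.66+0.78)/2 = 0.72, v̄ = (0.62+0.80)/2 = 0.71 → q = 3.17×0.72×0.71 = 1.621 m³/s
Panel 3-4: Δb = 1.83 m, d̄ = (0.78+0.28)/2 = 0.53, v̄ = (0.80+0.35)/2 = 0.575 → q = 1.83×0.53×0.575 = 0.5577 m³/s
Q = Σ q = 2.544 m³/s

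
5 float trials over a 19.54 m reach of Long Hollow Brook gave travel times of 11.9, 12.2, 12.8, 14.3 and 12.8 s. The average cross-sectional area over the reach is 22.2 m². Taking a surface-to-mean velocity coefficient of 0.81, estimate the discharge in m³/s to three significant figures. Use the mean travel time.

t̄ = (11.9 + 12.2 + 12.8 + 14.3 + 12.8) / 5 = 12.8 s
v_surface = L / t̄ = 19.54 / 12.8 = 1.527 m/s
v_mean = 0.81 × 1.527 = 1.237 m/s
Q = A × v_mean = 22.2 × 1.237 = 27.45 m³/s

27.5 m³/s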